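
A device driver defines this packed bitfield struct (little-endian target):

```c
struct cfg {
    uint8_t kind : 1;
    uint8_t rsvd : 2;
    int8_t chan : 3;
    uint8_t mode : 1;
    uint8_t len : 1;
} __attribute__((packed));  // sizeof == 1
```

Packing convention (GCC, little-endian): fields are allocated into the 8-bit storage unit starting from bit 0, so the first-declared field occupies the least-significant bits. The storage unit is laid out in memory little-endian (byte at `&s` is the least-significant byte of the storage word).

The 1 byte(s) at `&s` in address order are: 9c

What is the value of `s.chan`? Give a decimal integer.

3

[0]=0x9c (little-endian) → word 0x9c
kind [0+:1] = (word>>0) & 0x1 = 0
rsvd [1+:2] = (word>>1) & 0x3 = 2
chan [3+:3] = (word>>3) & 0x7 = 3  ←
mode [6+:1] = (word>>6) & 0x1 = 0
len [7+:1] = (word>>7) & 0x1 = 1
chan signed 3b, MSB=0: value = 3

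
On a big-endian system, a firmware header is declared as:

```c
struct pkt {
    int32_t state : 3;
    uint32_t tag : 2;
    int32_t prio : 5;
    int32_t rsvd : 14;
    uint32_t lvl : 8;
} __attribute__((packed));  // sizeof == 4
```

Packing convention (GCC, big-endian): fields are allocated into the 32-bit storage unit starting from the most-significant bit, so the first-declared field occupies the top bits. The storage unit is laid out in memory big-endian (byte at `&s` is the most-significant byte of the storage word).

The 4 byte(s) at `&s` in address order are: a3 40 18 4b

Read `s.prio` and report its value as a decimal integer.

13

[0]=0xa3 [1]=0x40 [2]=0x18 [3]=0x4b (big-endian) → word 0xa340184b
state [29+:3] = (word>>29) & 0x7 = 5
tag [27+:2] = (word>>27) & 0x3 = 0
prio [22+:5] = (word>>22) & 0x1f = 13  ←
rsvd [8+:14] = (word>>8) & 0x3fff = 24
lvl [0+:8] = (word>>0) & 0xff = 75
prio signed 5b, MSB=0: value = 13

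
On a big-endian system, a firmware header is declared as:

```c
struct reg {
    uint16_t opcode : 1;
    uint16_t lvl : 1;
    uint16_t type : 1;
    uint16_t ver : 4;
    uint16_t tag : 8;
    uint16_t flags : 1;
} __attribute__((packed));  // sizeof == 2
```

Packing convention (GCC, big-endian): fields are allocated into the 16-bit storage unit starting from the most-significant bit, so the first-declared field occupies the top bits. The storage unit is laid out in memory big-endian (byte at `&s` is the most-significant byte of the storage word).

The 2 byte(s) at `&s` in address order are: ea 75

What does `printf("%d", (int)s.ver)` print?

[0]=0xea [1]=0x75 (big-endian) → word 0xea75
opcode:1 @ bit 15 → (0xea75>>15)&0x1 = 0x1
lvl:1 @ bit 14 → (0xea75>>14)&0x1 = 0x1
type:1 @ bit 13 → (0xea75>>13)&0x1 = 0x1
ver:4 @ bit 9 → (0xea75>>9)&0xf = 0x5  ←
tag:8 @ bit 1 → (0xea75>>1)&0xff = 0x3a
flags:1 @ bit 0 → (0xea75>>0)&0x1 = 0x1

5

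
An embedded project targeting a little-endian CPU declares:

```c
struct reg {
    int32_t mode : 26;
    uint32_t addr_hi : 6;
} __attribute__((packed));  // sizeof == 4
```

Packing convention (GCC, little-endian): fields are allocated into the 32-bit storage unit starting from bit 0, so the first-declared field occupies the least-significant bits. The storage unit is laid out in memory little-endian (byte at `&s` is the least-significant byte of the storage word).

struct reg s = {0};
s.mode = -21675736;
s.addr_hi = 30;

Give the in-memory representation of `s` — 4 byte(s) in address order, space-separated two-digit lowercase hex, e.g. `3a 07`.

mode (26b) val=-21675736 bits=0x2b54128 at bit 0: 0x02b54128
addr_hi (6b) val=30 bits=0x1e at bit 26: 0x7ab54128
word = 0x7ab54128 → little-endian bytes:
  [0]=0x28  [1]=0x41  [2]=0xb5  [3]=0x7a

28 41 b5 7a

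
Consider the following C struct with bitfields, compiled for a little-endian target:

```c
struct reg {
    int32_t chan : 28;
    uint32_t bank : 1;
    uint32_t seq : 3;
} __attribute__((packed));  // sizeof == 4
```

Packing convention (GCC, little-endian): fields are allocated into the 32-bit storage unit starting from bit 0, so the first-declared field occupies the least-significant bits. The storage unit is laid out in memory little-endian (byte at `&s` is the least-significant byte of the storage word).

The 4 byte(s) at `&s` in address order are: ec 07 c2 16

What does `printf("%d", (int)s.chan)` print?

113379308

[0]=0xec [1]=0x07 [2]=0xc2 [3]=0x16 (little-endian) → word 0x16c207ec
chan [0+:28] = (word>>0) & 0xfffffff = 113379308  ←
bank [28+:1] = (word>>28) & 0x1 = 1
seq [29+:3] = (word>>29) & 0x7 = 0
chan signed 28b, MSB=0: value = 113379308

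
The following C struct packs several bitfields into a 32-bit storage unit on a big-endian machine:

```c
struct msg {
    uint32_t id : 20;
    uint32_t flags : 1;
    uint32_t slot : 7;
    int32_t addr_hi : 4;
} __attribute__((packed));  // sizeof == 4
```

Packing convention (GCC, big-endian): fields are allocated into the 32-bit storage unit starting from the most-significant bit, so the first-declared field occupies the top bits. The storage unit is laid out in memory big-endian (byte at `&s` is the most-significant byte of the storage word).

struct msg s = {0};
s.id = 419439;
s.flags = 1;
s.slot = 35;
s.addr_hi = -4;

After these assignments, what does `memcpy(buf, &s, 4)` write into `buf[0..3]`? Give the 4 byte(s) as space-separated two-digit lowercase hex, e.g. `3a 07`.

[12+:20] id=419439 & 0xfffff = 0x6666f; word=0x6666f000
[11+:1] flags=1 & 0x1 = 0x1; word=0x6666f800
[4+:7] slot=35 & 0x7f = 0x23; word=0x6666fa30
[0+:4] addr_hi=-4 & 0xf = 0xc; word=0x6666fa3c
word = 0x6666fa3c → big-endian bytes:
  [0]=0x66  [1]=0x66  [2]=0xfa  [3]=0x3c

66 66 fa 3c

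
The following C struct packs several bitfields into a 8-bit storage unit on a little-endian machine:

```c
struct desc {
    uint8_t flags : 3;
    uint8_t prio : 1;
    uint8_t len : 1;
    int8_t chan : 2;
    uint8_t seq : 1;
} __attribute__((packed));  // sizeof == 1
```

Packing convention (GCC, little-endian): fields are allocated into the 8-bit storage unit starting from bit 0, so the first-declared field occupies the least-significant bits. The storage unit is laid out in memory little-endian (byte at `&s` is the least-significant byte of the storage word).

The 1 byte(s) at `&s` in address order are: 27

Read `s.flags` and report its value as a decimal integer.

[0]=0x27 (little-endian) → word 0x27
flags [0+:3] = (word>>0) & 0x7 = 7  ←
prio [3+:1] = (word>>3) & 0x1 = 0
len [4+:1] = (word>>4) & 0x1 = 0
chan [5+:2] = (word>>5) & 0x3 = 1
seq [7+:1] = (word>>7) & 0x1 = 0

7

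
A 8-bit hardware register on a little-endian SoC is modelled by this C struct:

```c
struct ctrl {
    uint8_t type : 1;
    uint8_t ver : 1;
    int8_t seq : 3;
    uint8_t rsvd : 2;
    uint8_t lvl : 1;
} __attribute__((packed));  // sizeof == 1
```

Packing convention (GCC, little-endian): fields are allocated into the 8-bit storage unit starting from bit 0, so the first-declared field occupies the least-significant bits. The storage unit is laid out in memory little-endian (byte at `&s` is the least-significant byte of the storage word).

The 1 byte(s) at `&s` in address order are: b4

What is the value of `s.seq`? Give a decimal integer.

-3

[0]=0xb4 (little-endian) → word 0xb4
type [0+:1] = (word>>0) & 0x1 = 0
ver [1+:1] = (word>>1) & 0x1 = 0
seq [2+:3] = (word>>2) & 0x7 = 5  ←
rsvd [5+:2] = (word>>5) & 0x3 = 1
lvl [7+:1] = (word>>7) & 0x1 = 1
seq signed 3b, MSB=1: 5 - 8 = -3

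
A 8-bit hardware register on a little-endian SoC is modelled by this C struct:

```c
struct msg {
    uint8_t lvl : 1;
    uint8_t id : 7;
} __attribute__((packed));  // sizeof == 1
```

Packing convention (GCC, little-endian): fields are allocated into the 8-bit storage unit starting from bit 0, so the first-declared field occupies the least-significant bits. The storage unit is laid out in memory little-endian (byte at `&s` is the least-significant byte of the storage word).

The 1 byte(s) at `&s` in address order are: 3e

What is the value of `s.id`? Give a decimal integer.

31

[0]=0x3e (little-endian) → word 0x3e
lvl:1 @ bit 0 → (0x3e>>0)&0x1 = 0x0
id:7 @ bit 1 → (0x3e>>1)&0x7f = 0x1f  ←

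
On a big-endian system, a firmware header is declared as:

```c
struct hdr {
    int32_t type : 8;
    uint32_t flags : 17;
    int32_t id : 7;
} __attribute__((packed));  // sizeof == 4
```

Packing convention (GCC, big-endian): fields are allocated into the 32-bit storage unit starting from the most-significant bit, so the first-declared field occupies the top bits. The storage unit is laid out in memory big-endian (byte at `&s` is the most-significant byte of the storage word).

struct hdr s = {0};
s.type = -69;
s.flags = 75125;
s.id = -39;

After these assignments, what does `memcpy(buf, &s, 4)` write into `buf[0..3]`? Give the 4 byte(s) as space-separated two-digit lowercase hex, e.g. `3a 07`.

bb 92 ba d9

type (8b) val=-69 bits=0xbb at bit 24: 0xbb000000
flags (17b) val=75125 bits=0x12575 at bit 7: 0xbb92ba80
id (7b) val=-39 bits=0x59 at bit 0: 0xbb92bad9
word = 0xbb92bad9 → big-endian bytes:
  [0]=0xbb  [1]=0x92  [2]=0xba  [3]=0xd9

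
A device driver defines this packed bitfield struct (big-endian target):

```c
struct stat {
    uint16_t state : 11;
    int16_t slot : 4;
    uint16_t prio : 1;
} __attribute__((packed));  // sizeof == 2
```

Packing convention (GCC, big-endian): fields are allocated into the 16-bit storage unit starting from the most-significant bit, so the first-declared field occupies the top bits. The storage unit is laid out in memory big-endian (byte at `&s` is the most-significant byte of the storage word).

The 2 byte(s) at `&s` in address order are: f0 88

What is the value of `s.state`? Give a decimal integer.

1924

[0]=0xf0 [1]=0x88 (big-endian) → word 0xf088
state [5+:11] = (word>>5) & 0x7ff = 1924  ←
slot [1+:4] = (word>>1) & 0xf = 4
prio [0+:1] = (word>>0) & 0x1 = 0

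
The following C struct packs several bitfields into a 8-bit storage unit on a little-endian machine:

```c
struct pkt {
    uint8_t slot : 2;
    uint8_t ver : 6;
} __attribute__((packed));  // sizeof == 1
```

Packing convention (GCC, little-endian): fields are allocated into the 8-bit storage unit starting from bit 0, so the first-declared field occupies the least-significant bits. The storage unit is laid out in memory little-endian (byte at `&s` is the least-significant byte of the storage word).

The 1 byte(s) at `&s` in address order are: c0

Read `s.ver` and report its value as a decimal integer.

48

[0]=0xc0 (little-endian) → word 0xc0
slot:2 @ bit 0 → (0xc0>>0)&0x3 = 0x0
ver:6 @ bit 2 → (0xc0>>2)&0x3f = 0x30  ←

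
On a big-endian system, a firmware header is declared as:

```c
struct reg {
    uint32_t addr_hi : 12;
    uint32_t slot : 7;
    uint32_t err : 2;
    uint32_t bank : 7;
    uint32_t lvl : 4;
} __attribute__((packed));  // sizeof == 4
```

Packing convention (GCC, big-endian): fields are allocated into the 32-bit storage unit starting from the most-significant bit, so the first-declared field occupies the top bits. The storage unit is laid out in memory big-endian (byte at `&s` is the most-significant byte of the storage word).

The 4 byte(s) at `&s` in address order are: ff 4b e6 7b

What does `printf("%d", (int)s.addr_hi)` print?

4084

[0]=0xff [1]=0x4b [2]=0xe6 [3]=0x7b (big-endian) → word 0xff4be67b
addr_hi [20+:12] = (word>>20) & 0xfff = 4084  ←
slot [13+:7] = (word>>13) & 0x7f = 95
err [11+:2] = (word>>11) & 0x3 = 0
bank [4+:7] = (word>>4) & 0x7f = 103
lvl [0+:4] = (word>>0) & 0xf = 11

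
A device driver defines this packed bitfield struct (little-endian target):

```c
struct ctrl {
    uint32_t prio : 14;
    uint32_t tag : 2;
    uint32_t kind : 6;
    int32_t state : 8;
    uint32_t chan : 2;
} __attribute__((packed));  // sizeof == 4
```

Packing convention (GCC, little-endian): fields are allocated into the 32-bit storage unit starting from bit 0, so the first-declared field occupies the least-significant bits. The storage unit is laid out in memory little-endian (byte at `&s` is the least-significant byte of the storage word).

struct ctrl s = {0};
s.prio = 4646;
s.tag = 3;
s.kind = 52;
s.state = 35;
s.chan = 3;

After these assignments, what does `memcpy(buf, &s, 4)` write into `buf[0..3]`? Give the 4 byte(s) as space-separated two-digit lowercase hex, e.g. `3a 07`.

prio (14b) val=4646 bits=0x1226 at bit 0: 0x00001226
tag (2b) val=3 bits=0x3 at bit 14: 0x0000d226
kind (6b) val=52 bits=0x34 at bit 16: 0x0034d226
state (8b) val=35 bits=0x23 at bit 22: 0x08f4d226
chan (2b) val=3 bits=0x3 at bit 30: 0xc8f4d226
word = 0xc8f4d226 → little-endian bytes:
  [0]=0x26  [1]=0xd2  [2]=0xf4  [3]=0xc8

26 d2 f4 c8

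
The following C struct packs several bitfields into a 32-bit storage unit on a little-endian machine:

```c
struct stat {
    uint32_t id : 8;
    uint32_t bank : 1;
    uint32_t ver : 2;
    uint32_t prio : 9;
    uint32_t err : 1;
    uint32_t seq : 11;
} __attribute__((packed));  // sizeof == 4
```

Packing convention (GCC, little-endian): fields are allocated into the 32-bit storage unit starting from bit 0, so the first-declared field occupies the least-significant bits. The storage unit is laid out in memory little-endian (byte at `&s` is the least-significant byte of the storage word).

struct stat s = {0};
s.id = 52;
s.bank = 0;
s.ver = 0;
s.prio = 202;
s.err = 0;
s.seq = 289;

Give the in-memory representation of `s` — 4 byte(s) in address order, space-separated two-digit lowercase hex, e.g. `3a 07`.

34 50 26 24

id:8 = 52 → 0x34 << 0 → word 0x00000034
bank:1 = 0 → 0x0 << 8 → word 0x00000034
ver:2 = 0 → 0x0 << 9 → word 0x00000034
prio:9 = 202 → 0xca << 11 → word 0x00065034
err:1 = 0 → 0x0 << 20 → word 0x00065034
seq:11 = 289 → 0x121 << 21 → word 0x24265034
word = 0x24265034 → little-endian bytes:
  [0]=0x34  [1]=0x50  [2]=0x26  [3]=0x24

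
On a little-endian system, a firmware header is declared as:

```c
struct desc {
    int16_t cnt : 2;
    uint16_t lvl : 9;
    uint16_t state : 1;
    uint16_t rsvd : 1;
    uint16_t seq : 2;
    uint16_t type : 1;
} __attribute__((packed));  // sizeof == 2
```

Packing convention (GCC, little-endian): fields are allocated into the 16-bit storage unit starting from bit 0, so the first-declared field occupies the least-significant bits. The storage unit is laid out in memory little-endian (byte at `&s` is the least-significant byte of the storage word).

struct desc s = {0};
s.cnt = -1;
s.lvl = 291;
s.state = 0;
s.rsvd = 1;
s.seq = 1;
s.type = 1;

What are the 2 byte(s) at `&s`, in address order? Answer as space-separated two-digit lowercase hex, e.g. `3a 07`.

8f b4

[0+:2] cnt=-1 & 0x3 = 0x3; word=0x0003
[2+:9] lvl=291 & 0x1ff = 0x123; word=0x048f
[11+:1] state=0 & 0x1 = 0x0; word=0x048f
[12+:1] rsvd=1 & 0x1 = 0x1; word=0x148f
[13+:2] seq=1 & 0x3 = 0x1; word=0x348f
[15+:1] type=1 & 0x1 = 0x1; word=0xb48f
word = 0xb48f → little-endian bytes:
  [0]=0x8f  [1]=0xb4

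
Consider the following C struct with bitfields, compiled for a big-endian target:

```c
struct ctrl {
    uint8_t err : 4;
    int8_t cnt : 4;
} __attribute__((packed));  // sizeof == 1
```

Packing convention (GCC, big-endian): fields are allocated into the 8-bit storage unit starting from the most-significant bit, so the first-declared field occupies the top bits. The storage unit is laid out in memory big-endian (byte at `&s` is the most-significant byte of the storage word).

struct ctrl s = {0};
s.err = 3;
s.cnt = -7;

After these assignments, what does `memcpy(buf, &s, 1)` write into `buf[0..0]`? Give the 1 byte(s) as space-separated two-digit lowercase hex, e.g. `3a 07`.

err (4b) val=3 bits=0x3 at bit 4: 0x30
cnt (4b) val=-7 bits=0x9 at bit 0: 0x39
word = 0x39 → big-endian bytes:
  [0]=0x39

39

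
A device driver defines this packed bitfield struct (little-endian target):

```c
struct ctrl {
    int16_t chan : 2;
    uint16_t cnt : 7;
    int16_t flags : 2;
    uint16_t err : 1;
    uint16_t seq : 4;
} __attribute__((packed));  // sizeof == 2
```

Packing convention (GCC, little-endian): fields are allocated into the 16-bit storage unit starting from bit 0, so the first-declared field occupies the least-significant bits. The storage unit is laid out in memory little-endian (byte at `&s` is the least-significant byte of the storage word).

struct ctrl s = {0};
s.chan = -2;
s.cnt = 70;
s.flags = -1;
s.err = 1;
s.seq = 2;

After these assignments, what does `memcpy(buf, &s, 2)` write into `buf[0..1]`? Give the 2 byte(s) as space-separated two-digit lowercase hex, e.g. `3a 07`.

1a 2f

[0+:2] chan=-2 & 0x3 = 0x2; word=0x0002
[2+:7] cnt=70 & 0x7f = 0x46; word=0x011a
[9+:2] flags=-1 & 0x3 = 0x3; word=0x071a
[11+:1] err=1 & 0x1 = 0x1; word=0x0f1a
[12+:4] seq=2 & 0xf = 0x2; word=0x2f1a
word = 0x2f1a → little-endian bytes:
  [0]=0x1a  [1]=0x2f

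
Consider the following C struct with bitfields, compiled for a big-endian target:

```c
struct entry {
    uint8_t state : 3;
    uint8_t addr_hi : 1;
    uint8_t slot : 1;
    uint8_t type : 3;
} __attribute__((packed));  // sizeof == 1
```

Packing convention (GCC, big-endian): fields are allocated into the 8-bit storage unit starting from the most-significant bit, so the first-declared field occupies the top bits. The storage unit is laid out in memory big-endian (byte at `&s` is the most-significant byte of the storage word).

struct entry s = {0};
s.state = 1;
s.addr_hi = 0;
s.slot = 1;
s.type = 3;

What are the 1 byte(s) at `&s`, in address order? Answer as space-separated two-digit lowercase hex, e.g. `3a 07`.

state:3 = 1 → 0x1 << 5 → word 0x20
addr_hi:1 = 0 → 0x0 << 4 → word 0x20
slot:1 = 1 → 0x1 << 3 → word 0x28
type:3 = 3 → 0x3 << 0 → word 0x2b
word = 0x2b → big-endian bytes:
  [0]=0x2b

2b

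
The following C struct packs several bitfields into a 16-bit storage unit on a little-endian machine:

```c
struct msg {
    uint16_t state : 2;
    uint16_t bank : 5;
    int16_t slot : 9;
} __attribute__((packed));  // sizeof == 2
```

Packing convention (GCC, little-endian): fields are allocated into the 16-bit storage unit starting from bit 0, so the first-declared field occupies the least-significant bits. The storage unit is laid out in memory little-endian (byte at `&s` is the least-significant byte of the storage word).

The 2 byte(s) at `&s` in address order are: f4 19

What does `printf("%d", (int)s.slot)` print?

[0]=0xf4 [1]=0x19 (little-endian) → word 0x19f4
state [0+:2] = (word>>0) & 0x3 = 0
bank [2+:5] = (word>>2) & 0x1f = 29
slot [7+:9] = (word>>7) & 0x1ff = 51  ←
slot signed 9b, MSB=0: value = 51

51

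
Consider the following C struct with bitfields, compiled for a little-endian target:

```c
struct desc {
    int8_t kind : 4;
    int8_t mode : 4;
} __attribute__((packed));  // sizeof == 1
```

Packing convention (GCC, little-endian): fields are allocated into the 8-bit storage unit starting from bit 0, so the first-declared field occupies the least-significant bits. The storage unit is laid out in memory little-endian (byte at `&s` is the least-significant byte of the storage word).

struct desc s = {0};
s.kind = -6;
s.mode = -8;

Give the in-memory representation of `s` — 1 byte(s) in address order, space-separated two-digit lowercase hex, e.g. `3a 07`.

8a

[0+:4] kind=-6 & 0xf = 0xa; word=0x0a
[4+:4] mode=-8 & 0xf = 0x8; word=0x8a
word = 0x8a → little-endian bytes:
  [0]=0x8a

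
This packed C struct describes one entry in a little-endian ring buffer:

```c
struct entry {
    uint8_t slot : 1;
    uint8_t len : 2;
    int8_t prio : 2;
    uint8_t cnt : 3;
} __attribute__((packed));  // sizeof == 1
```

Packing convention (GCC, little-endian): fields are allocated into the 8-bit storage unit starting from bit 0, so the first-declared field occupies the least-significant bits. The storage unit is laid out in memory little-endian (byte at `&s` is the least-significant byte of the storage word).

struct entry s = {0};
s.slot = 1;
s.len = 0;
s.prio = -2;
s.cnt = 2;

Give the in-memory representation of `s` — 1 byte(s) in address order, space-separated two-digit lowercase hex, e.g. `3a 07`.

51

slot:1 = 1 → 0x1 << 0 → word 0x01
len:2 = 0 → 0x0 << 1 → word 0x01
prio:2 = -2 → 0x2 << 3 → word 0x11
cnt:3 = 2 → 0x2 << 5 → word 0x51
word = 0x51 → little-endian bytes:
  [0]=0x51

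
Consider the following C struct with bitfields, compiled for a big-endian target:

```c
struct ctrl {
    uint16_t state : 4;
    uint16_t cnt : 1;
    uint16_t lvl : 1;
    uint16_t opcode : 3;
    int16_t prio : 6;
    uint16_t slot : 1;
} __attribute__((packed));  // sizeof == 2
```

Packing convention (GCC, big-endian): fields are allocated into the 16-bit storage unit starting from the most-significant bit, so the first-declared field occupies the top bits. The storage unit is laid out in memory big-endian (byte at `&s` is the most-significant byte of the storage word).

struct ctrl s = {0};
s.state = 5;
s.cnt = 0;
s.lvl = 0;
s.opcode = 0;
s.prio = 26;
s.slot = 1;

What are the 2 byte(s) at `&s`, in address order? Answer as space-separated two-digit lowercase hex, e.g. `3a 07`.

state:4 = 5 → 0x5 << 12 → word 0x5000
cnt:1 = 0 → 0x0 << 11 → word 0x5000
lvl:1 = 0 → 0x0 << 10 → word 0x5000
opcode:3 = 0 → 0x0 << 7 → word 0x5000
prio:6 = 26 → 0x1a << 1 → word 0x5034
slot:1 = 1 → 0x1 << 0 → word 0x5035
word = 0x5035 → big-endian bytes:
  [0]=0x50  [1]=0x35

50 35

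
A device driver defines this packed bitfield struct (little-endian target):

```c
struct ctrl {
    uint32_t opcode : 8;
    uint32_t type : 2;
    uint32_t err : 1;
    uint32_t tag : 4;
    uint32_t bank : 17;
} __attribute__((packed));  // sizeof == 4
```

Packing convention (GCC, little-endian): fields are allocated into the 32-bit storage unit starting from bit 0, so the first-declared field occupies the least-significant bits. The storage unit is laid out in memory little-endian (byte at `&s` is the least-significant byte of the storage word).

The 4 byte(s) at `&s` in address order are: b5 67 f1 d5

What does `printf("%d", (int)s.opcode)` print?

181

[0]=0xb5 [1]=0x67 [2]=0xf1 [3]=0xd5 (little-endian) → word 0xd5f167b5
opcode [0+:8] = (word>>0) & 0xff = 181  ←
type [8+:2] = (word>>8) & 0x3 = 3
err [10+:1] = (word>>10) & 0x1 = 1
tag [11+:4] = (word>>11) & 0xf = 12
bank [15+:17] = (word>>15) & 0x1ffff = 109538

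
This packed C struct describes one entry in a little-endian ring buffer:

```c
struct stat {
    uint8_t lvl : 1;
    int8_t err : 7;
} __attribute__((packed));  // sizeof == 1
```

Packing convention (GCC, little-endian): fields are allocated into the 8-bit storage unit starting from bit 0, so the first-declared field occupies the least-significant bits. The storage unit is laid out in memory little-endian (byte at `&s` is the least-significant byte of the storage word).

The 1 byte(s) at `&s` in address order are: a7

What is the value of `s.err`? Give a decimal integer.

-45

[0]=0xa7 (little-endian) → word 0xa7
lvl:1 @ bit 0 → (0xa7>>0)&0x1 = 0x1
err:7 @ bit 1 → (0xa7>>1)&0x7f = 0x53  ←
err signed 7b, MSB=1: 83 - 128 = -45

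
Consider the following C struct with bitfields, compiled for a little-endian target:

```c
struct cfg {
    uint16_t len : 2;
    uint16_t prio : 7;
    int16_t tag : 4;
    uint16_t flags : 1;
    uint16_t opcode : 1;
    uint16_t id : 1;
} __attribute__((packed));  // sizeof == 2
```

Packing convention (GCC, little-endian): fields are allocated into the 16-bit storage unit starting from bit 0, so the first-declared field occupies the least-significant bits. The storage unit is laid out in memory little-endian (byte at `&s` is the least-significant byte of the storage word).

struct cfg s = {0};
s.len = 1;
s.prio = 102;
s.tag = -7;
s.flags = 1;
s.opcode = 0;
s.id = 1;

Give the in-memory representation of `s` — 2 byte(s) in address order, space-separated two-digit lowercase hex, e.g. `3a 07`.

99 b3

[0+:2] len=1 & 0x3 = 0x1; word=0x0001
[2+:7] prio=102 & 0x7f = 0x66; word=0x0199
[9+:4] tag=-7 & 0xf = 0x9; word=0x1399
[13+:1] flags=1 & 0x1 = 0x1; word=0x3399
[14+:1] opcode=0 & 0x1 = 0x0; word=0x3399
[15+:1] id=1 & 0x1 = 0x1; word=0xb399
word = 0xb399 → little-endian bytes:
  [0]=0x99  [1]=0xb3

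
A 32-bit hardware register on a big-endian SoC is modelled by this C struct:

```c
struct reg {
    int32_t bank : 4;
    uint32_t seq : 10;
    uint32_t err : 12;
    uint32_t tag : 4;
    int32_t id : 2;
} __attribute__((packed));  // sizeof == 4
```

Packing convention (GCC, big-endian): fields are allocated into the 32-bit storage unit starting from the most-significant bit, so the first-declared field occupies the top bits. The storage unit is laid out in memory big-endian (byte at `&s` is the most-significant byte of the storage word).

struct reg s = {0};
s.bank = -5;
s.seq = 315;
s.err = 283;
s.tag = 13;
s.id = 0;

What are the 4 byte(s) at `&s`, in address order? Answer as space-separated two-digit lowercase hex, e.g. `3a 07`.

bank:4 = -5 → 0xb << 28 → word 0xb0000000
seq:10 = 315 → 0x13b << 18 → word 0xb4ec0000
err:12 = 283 → 0x11b << 6 → word 0xb4ec46c0
tag:4 = 13 → 0xd << 2 → word 0xb4ec46f4
id:2 = 0 → 0x0 << 0 → word 0xb4ec46f4
word = 0xb4ec46f4 → big-endian bytes:
  [0]=0xb4  [1]=0xec  [2]=0x46  [3]=0xf4

b4 ec 46 f4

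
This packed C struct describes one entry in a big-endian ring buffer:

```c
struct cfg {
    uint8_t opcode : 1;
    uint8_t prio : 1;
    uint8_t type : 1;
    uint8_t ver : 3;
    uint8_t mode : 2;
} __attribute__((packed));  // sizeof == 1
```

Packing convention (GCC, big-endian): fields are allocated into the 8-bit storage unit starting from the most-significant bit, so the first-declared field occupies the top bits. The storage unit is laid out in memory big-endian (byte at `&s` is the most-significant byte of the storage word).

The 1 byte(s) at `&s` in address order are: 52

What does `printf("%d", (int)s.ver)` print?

[0]=0x52 (big-endian) → word 0x52
opcode [7+:1] = (word>>7) & 0x1 = 0
prio [6+:1] = (word>>6) & 0x1 = 1
type [5+:1] = (word>>5) & 0x1 = 0
ver [2+:3] = (word>>2) & 0x7 = 4  ←
mode [0+:2] = (word>>0) & 0x3 = 2

4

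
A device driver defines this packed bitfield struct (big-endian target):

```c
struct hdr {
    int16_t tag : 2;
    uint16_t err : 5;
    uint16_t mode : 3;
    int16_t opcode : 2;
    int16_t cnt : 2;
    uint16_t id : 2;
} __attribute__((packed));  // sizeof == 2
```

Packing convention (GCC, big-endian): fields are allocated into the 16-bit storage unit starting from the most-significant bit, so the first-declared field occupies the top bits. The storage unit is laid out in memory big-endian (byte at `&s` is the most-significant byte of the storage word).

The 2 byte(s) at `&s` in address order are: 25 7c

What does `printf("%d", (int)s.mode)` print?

[0]=0x25 [1]=0x7c (big-endian) → word 0x257c
tag [14+:2] = (word>>14) & 0x3 = 0
err [9+:5] = (word>>9) & 0x1f = 18
mode [6+:3] = (word>>6) & 0x7 = 5  ←
opcode [4+:2] = (word>>4) & 0x3 = 3
cnt [2+:2] = (word>>2) & 0x3 = 3
id [0+:2] = (word>>0) & 0x3 = 0

5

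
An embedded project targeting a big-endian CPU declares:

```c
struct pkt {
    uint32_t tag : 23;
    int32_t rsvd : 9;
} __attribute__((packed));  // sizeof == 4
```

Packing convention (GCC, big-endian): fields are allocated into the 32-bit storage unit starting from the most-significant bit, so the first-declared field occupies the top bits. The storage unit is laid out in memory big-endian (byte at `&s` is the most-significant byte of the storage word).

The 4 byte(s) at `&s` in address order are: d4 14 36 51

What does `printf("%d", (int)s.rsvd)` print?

81

[0]=0xd4 [1]=0x14 [2]=0x36 [3]=0x51 (big-endian) → word 0xd4143651
tag:23 @ bit 9 → (0xd4143651>>9)&0x7fffff = 0x6a0a1b
rsvd:9 @ bit 0 → (0xd4143651>>0)&0x1ff = 0x51  ←
rsvd signed 9b, MSB=0: value = 81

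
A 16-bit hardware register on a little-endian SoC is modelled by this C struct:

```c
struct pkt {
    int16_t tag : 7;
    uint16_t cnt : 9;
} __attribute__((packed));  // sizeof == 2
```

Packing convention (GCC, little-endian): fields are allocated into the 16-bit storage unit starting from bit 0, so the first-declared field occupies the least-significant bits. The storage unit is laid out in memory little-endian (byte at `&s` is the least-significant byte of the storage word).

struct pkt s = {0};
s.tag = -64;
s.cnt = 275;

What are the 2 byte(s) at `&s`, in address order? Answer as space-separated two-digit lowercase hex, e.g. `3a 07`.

c0 89

tag (7b) val=-64 bits=0x40 at bit 0: 0x0040
cnt (9b) val=275 bits=0x113 at bit 7: 0x89c0
word = 0x89c0 → little-endian bytes:
  [0]=0xc0  [1]=0x89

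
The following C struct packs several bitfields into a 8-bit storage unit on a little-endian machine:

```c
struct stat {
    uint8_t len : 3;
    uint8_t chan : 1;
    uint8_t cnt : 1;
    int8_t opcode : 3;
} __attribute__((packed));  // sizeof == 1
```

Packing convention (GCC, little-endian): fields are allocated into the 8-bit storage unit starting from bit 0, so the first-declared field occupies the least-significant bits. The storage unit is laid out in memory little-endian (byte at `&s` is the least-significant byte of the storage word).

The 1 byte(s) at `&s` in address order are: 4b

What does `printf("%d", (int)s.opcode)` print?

2

[0]=0x4b (little-endian) → word 0x4b
len:3 @ bit 0 → (0x4b>>0)&0x7 = 0x3
chan:1 @ bit 3 → (0x4b>>3)&0x1 = 0x1
cnt:1 @ bit 4 → (0x4b>>4)&0x1 = 0x0
opcode:3 @ bit 5 → (0x4b>>5)&0x7 = 0x2  ←
opcode signed 3b, MSB=0: value = 2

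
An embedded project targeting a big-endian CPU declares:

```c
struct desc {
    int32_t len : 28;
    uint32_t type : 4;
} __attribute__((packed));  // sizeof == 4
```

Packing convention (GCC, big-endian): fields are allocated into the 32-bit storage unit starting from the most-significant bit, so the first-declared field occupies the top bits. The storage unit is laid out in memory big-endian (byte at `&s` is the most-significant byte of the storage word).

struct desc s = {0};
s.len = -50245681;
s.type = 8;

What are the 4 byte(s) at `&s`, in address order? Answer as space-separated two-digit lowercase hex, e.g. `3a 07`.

d0 14 fc f8

len:28 = -50245681 → 0xd014fcf << 4 → word 0xd014fcf0
type:4 = 8 → 0x8 << 0 → word 0xd014fcf8
word = 0xd014fcf8 → big-endian bytes:
  [0]=0xd0  [1]=0x14  [2]=0xfc  [3]=0xf8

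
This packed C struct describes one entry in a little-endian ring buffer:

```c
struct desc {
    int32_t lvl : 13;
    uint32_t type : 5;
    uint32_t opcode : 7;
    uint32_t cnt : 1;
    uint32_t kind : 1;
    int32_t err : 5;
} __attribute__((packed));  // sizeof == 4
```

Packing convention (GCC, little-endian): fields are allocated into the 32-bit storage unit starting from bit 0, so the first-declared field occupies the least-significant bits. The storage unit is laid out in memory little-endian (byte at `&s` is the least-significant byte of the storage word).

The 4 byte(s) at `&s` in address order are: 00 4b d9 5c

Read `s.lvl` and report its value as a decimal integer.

2816

[0]=0x00 [1]=0x4b [2]=0xd9 [3]=0x5c (little-endian) → word 0x5cd94b00
lvl:13 @ bit 0 → (0x5cd94b00>>0)&0x1fff = 0xb00  ←
type:5 @ bit 13 → (0x5cd94b00>>13)&0x1f = 0xa
opcode:7 @ bit 18 → (0x5cd94b00>>18)&0x7f = 0x36
cnt:1 @ bit 25 → (0x5cd94b00>>25)&0x1 = 0x0
kind:1 @ bit 26 → (0x5cd94b00>>26)&0x1 = 0x1
err:5 @ bit 27 → (0x5cd94b00>>27)&0x1f = 0xb
lvl signed 13b, MSB=0: value = 2816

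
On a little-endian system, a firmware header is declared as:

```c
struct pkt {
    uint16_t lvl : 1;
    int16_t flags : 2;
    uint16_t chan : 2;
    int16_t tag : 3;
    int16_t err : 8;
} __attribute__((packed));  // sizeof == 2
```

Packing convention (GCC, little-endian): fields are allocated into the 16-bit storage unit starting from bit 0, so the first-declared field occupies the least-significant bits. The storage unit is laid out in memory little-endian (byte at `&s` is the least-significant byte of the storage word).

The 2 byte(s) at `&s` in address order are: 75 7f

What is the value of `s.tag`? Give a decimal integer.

[0]=0x75 [1]=0x7f (little-endian) → word 0x7f75
lvl [0+:1] = (word>>0) & 0x1 = 1
flags [1+:2] = (word>>1) & 0x3 = 2
chan [3+:2] = (word>>3) & 0x3 = 2
tag [5+:3] = (word>>5) & 0x7 = 3  ←
err [8+:8] = (word>>8) & 0xff = 127
tag signed 3b, MSB=0: value = 3

3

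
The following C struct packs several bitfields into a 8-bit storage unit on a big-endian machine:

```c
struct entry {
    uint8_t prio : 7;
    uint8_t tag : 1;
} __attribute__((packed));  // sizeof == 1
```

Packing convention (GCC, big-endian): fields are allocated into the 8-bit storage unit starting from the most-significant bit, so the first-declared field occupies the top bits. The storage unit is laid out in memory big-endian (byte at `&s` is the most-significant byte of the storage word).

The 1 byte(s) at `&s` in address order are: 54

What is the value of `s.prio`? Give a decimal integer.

42

[0]=0x54 (big-endian) → word 0x54
prio [1+:7] = (word>>1) & 0x7f = 42  ←
tag [0+:1] = (word>>0) & 0x1 = 0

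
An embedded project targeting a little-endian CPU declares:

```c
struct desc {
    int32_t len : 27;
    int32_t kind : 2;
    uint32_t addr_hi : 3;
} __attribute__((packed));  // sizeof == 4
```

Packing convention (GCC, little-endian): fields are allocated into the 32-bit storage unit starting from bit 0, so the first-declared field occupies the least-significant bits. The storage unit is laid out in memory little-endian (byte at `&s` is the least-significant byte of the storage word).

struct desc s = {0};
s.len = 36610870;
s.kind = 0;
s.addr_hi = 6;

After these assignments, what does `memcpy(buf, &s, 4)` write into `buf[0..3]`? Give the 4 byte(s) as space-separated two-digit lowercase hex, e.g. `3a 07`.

36 a3 2e c2

len:27 = 36610870 → 0x22ea336 << 0 → word 0x022ea336
kind:2 = 0 → 0x0 << 27 → word 0x022ea336
addr_hi:3 = 6 → 0x6 << 29 → word 0xc22ea336
word = 0xc22ea336 → little-endian bytes:
  [0]=0x36  [1]=0xa3  [2]=0x2e  [3]=0xc2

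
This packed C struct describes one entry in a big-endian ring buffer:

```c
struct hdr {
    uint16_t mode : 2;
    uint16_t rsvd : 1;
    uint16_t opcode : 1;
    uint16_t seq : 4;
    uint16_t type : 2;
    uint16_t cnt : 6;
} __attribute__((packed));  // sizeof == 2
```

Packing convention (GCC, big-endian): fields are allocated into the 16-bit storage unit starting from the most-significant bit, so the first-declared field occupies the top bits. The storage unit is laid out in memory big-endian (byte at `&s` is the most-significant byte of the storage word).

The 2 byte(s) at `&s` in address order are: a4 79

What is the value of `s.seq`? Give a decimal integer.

4

[0]=0xa4 [1]=0x79 (big-endian) → word 0xa479
mode:2 @ bit 14 → (0xa479>>14)&0x3 = 0x2
rsvd:1 @ bit 13 → (0xa479>>13)&0x1 = 0x1
opcode:1 @ bit 12 → (0xa479>>12)&0x1 = 0x0
seq:4 @ bit 8 → (0xa479>>8)&0xf = 0x4  ←
type:2 @ bit 6 → (0xa479>>6)&0x3 = 0x1
cnt:6 @ bit 0 → (0xa479>>0)&0x3f = 0x39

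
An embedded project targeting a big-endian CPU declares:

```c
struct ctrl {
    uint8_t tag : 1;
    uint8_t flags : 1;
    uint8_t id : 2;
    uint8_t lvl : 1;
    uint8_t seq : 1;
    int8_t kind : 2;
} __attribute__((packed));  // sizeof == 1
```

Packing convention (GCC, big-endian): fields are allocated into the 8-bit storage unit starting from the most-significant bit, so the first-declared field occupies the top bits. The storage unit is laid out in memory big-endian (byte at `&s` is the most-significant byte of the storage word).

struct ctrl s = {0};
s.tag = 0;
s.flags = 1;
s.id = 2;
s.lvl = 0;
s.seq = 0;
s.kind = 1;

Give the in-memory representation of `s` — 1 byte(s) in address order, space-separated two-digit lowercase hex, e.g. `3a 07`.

61

tag (1b) val=0 bits=0x0 at bit 7: 0x00
flags (1b) val=1 bits=0x1 at bit 6: 0x40
id (2b) val=2 bits=0x2 at bit 4: 0x60
lvl (1b) val=0 bits=0x0 at bit 3: 0x60
seq (1b) val=0 bits=0x0 at bit 2: 0x60
kind (2b) val=1 bits=0x1 at bit 0: 0x61
word = 0x61 → big-endian bytes:
  [0]=0x61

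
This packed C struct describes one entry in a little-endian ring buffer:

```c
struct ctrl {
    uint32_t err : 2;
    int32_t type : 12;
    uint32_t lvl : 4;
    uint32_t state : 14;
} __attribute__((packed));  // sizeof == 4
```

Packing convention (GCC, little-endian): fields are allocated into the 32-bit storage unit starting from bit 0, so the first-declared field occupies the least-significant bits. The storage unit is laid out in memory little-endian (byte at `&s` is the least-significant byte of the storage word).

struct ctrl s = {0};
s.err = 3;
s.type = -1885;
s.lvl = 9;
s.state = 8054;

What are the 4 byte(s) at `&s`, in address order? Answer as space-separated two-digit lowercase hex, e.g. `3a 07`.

err (2b) val=3 bits=0x3 at bit 0: 0x00000003
type (12b) val=-1885 bits=0x8a3 at bit 2: 0x0000228f
lvl (4b) val=9 bits=0x9 at bit 14: 0x0002628f
state (14b) val=8054 bits=0x1f76 at bit 18: 0x7dda628f
word = 0x7dda628f → little-endian bytes:
  [0]=0x8f  [1]=0x62  [2]=0xda  [3]=0x7d

8f 62 da 7d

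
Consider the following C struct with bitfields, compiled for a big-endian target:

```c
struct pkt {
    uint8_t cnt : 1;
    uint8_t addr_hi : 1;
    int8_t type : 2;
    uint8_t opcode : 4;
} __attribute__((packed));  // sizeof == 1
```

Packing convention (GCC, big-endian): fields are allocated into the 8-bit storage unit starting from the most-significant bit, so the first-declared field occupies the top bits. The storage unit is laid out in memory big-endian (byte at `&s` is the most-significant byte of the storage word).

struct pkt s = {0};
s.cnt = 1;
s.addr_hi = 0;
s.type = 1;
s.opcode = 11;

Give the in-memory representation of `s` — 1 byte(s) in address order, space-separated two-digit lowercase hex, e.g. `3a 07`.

9b

cnt (1b) val=1 bits=0x1 at bit 7: 0x80
addr_hi (1b) val=0 bits=0x0 at bit 6: 0x80
type (2b) val=1 bits=0x1 at bit 4: 0x90
opcode (4b) val=11 bits=0xb at bit 0: 0x9b
word = 0x9b → big-endian bytes:
  [0]=0x9b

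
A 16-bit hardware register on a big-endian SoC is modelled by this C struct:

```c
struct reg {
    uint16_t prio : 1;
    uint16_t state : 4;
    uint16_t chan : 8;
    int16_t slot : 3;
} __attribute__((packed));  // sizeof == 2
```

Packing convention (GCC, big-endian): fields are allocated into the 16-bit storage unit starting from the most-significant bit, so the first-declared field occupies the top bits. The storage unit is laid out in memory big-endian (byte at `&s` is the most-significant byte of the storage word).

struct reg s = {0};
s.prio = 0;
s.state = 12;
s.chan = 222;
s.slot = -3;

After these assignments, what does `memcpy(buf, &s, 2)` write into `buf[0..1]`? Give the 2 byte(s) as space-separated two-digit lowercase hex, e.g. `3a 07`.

[15+:1] prio=0 & 0x1 = 0x0; word=0x0000
[11+:4] state=12 & 0xf = 0xc; word=0x6000
[3+:8] chan=222 & 0xff = 0xde; word=0x66f0
[0+:3] slot=-3 & 0x7 = 0x5; word=0x66f5
word = 0x66f5 → big-endian bytes:
  [0]=0x66  [1]=0xf5

66 f5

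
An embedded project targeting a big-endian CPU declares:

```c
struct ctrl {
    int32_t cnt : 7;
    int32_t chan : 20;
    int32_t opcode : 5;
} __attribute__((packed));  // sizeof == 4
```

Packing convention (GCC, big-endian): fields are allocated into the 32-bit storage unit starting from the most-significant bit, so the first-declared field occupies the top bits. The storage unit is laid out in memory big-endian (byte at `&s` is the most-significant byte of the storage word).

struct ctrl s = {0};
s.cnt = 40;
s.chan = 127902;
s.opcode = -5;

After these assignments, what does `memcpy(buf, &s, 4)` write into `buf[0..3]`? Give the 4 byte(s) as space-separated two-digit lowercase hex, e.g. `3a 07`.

[25+:7] cnt=40 & 0x7f = 0x28; word=0x50000000
[5+:20] chan=127902 & 0xfffff = 0x1f39e; word=0x503e73c0
[0+:5] opcode=-5 & 0x1f = 0x1b; word=0x503e73db
word = 0x503e73db → big-endian bytes:
  [0]=0x50  [1]=0x3e  [2]=0x73  [3]=0xdb

50 3e 73 db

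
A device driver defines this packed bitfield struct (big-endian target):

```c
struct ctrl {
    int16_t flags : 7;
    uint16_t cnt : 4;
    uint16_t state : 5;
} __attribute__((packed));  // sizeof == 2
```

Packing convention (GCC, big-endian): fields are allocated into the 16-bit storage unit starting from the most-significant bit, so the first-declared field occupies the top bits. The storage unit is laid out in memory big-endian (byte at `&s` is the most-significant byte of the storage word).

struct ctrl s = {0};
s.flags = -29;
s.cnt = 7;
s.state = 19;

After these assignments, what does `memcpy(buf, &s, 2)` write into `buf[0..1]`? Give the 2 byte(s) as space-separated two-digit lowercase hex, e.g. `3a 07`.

c6 f3

flags:7 = -29 → 0x63 << 9 → word 0xc600
cnt:4 = 7 → 0x7 << 5 → word 0xc6e0
state:5 = 19 → 0x13 << 0 → word 0xc6f3
word = 0xc6f3 → big-endian bytes:
  [0]=0xc6  [1]=0xf3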